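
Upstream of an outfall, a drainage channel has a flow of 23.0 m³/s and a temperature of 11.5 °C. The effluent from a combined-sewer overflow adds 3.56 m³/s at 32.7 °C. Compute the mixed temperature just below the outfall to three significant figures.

14.3 °C

Flow-weighted mixing: C = (Q_r C_r + Q_w C_w)/(Q_r + Q_w)
= (23.0×11.5 + 3.56×32.7)/(23.0 + 3.56) = 380.9/26.56 = 14.34 °C.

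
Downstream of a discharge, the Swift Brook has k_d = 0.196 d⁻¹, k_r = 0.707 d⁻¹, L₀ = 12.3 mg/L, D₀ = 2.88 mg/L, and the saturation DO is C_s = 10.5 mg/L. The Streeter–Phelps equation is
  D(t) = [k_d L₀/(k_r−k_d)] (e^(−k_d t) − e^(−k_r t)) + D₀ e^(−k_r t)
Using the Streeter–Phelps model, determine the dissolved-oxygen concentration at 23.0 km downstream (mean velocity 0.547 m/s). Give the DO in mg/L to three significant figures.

Travel time t = x/v = 23.0 km / (0.547 m/s) = 23000 m / 0.547 m/s = 42050 s = 0.4867 d.
k_d L₀/(k_r−k_d) = 0.196×12.3/(0.707−0.196) = 2.411/0.5110 = 4.718 mg/L.
e^(−k_d t) = e^(−0.196×0.4867) = 0.9090; e^(−k_r t) = e^(−0.707×0.4867) = 0.7089.
D = 4.718 × (0.9090 − 0.7089) + 2.88 × 0.7089 = 0.9442 + 2.042 = 2.986 mg/L.
DO = C_s − D = 10.5 − 2.986 = 7.514 mg/L.

DO ≈ 7.51 mg/L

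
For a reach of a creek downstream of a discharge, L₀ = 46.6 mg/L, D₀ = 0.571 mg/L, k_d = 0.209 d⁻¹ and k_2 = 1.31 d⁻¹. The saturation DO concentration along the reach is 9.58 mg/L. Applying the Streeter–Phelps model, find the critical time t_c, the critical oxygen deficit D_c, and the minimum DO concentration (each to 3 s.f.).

t_c ≈ 1.61 d; D_c ≈ 5.31 mg/L; min DO ≈ 4.27 mg/L

With k_2/k_d = 6.268 and 1 − D₀(k_2−k_d)/(k_d L₀) = 0.9355,
t_c = ln(6.268 × 0.9355) / (1.31 − 0.209) = ln(5.863) / 1.101 = 1.769/1.101 = 1.606 d.
D_c = (k_d/k_2) L₀ e^(−k_d t_c) = (0.209/1.31) × 46.6 × e^(−0.209×1.606) = 0.1595 × 46.6 × 0.7148 = 5.314 mg/L.
Minimum DO = C_s − D_c = 9.58 − 5.314 = 4.266 mg/L.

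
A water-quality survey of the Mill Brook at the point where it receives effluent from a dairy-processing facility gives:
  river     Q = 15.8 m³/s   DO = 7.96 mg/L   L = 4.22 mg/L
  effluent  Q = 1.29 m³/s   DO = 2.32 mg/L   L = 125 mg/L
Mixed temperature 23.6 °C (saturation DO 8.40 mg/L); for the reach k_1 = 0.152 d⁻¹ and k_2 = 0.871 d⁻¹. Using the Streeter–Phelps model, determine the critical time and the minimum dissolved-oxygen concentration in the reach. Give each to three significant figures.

Mixed DO = (15.8×7.96 + 1.29×2.32)/(15.8+1.29) = 128.8/17.09 = 7.534 mg/L.
Mixed L₀ = (15.8×4.22 + 1.29×125)/(17.09) = 227.9/17.09 = 13.34 mg/L.
Initial deficit D₀ = C_s − DO₀ = 8.40 − 7.534 = 0.8657 mg/L.
t_c = (1/0.7190) ln[(0.871/0.152)(1 − 0.8657×0.7190/(0.152×13.34))] = 1.391 × ln(3.971) = 1.918 d.
D_c = (0.152/0.871) × 13.34 × e^(−0.152×1.918) = 0.1745 × 13.34 × 0.7471 = 1.739 mg/L.
Minimum DO = 8.40 − 1.739 = 6.661 mg/L.

t_c ≈ 1.92 d; minimum DO ≈ 6.66 mg/L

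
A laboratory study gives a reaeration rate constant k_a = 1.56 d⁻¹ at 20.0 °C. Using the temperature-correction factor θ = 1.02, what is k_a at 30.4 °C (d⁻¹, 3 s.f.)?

k_a(T₂) = k_a(T₁) · θ^(T₂−T₁) = 1.56 × 1.02^(30.4−20.0)
= 1.56 × 1.02^10.4 = 1.56 × 1.229 = 1.917 d⁻¹.

k_a ≈ 1.92 d⁻¹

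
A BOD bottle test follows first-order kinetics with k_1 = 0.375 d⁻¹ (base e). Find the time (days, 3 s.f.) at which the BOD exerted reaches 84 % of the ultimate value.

t ≈ 4.89 d

y/L₀ = 1 − e^(−k_1 t) = 0.84 ⇒ e^(−k_1 t) = 0.160
t = −ln(0.160) / 0.375 = 1.833 / 0.375 = 4.887 d.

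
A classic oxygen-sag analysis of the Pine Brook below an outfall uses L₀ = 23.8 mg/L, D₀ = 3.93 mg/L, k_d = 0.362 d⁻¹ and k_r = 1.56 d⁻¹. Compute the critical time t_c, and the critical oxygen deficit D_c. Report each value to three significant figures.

With k_r/k_d = 4.309 and 1 − D₀(k_r−k_d)/(k_d L₀) = 0.4535,
t_c = ln(4.309 × 0.4535) / (1.56 − 0.362) = ln(1.954) / 1.198 = 0.6701/1.198 = 0.5594 d.
D_c = (k_d/k_r) L₀ e^(−k_d t_c) = (0.362/1.56) × 23.8 × e^(−0.362×0.5594) = 0.2321 × 23.8 × 0.8167 = 4.510 mg/L.

t_c ≈ 0.559 d; D_c ≈ 4.51 mg/L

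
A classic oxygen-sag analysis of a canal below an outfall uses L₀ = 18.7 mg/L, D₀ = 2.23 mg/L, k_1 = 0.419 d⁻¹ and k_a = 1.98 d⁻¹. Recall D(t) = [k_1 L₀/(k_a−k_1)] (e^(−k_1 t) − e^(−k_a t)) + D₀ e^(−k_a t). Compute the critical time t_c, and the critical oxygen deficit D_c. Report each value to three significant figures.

With k_a/k_1 = 4.726 and 1 − D₀(k_a−k_1)/(k_1 L₀) = 0.5557,
t_c = ln(4.726 × 0.5557) / (1.98 − 0.419) = ln(2.626) / 1.561 = 0.9655/1.561 = 0.6185 d.
L(t_c) = L₀ e^(−k_1 t_c) = 18.7 × 0.7717 = 14.43 mg/L, and at the critical point k_a D_c = k_1 L, so D_c = (0.419/1.98) × 14.43 = 3.054 mg/L.

t_c ≈ 0.619 d; D_c ≈ 3.05 mg/L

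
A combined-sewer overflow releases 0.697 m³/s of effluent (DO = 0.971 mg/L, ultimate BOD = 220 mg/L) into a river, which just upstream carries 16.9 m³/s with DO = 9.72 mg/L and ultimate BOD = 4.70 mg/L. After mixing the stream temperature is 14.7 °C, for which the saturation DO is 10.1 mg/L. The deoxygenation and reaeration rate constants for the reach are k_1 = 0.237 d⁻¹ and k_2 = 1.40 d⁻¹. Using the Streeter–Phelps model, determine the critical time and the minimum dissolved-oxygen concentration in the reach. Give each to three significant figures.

t_c ≈ 1.26 d; minimum DO ≈ 8.44 mg/L

Mixed DO = (16.9×9.72 + 0.697×0.971)/(16.9+0.697) = 164.9/17.60 = 9.373 mg/L.
Mixed L₀ = (16.9×4.70 + 0.697×220)/(17.60) = 232.8/17.60 = 13.23 mg/L.
Initial deficit D₀ = C_s − DO₀ = 10.1 − 9.373 = 0.7265 mg/L.
t_c = (1/1.163) ln[(1.40/0.237)(1 − 0.7265×1.163/(0.237×13.23))] = 0.8598 × ln(4.315) = 1.257 d.
D_c = (0.237/1.40) × 13.23 × e^(−0.237×1.257) = 0.1693 × 13.23 × 0.7423 = 1.662 mg/L.
Minimum DO = 10.1 − 1.662 = 8.438 mg/L.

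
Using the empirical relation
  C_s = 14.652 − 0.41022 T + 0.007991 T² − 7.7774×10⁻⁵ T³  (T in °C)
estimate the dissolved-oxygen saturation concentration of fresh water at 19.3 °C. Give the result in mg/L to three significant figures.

C_s ≈ 9.15 mg/L

C_s = 14.652 − 0.41022×19.3 + 0.007991×19.3² − 7.7774×10⁻⁵×19.3³ = 9.152 mg/L.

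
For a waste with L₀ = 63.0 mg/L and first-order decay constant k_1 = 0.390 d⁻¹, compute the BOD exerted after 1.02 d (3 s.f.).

y ≈ 20.7 mg/L

y_t = L₀(1 − e^(−k_1 t)) = 63.0 × (1 − e^(−0.390×1.02))
= 63.0 × (1 − 0.6718) = 63.0 × 0.3282 = 20.68 mg/L.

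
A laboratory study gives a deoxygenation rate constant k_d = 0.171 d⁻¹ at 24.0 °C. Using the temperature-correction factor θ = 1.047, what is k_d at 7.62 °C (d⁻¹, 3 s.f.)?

k_d ≈ 0.0806 d⁻¹

k_d(T₂) = k_d(T₁) · θ^(T₂−T₁) = 0.171 × 1.047^(7.62−24.0)
= 0.171 × 1.047^-16.4 = 0.171 × 0.4713 = 0.08059 d⁻¹.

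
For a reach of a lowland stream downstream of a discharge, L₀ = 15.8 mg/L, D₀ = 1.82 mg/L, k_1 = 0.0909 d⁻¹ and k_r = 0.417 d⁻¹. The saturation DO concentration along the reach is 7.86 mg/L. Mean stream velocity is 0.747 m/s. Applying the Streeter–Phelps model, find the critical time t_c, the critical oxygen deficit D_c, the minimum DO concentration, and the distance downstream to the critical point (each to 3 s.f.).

t_c = [1/(k_r−k_1)] ln[(k_r/k_1)(1 − D₀(k_r−k_1)/(k_1 L₀))]
= [1/(0.417−0.0909)] ln[(0.417/0.0909)(1 − 1.82×0.3261/(0.0909×15.8))]
= (1/0.3261) ln[4.587 × 0.5868] = 3.067 × ln(2.692) = 3.067 × 0.9902 = 3.036 d.
D_c = (k_1/k_r) L₀ e^(−k_1 t_c) = (0.0909/0.417) × 15.8 × e^(−0.0909×3.036) = 0.2180 × 15.8 × 0.7588 = 2.613 mg/L.
Minimum DO = C_s − D_c = 7.86 − 2.613 = 5.247 mg/L.
x_c = v t_c = 0.747 m/s × 3.036 d × 86400 s/d = 196000 m ≈ 196 km.

t_c ≈ 3.04 d; D_c ≈ 2.61 mg/L; min DO ≈ 5.25 mg/L; x_c ≈ 196 km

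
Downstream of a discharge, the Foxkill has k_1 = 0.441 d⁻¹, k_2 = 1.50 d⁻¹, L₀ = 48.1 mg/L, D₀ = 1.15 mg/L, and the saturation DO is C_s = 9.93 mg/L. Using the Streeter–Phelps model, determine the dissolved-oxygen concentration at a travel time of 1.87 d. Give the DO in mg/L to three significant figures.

k_1 L₀/(k_2−k_1) = 0.441×48.1/(1.50−0.441) = 21.21/1.059 = 20.03 mg/L.
e^(−k_1 t) = e^(−0.441×1.870) = 0.4384; e^(−k_2 t) = e^(−1.50×1.870) = 0.06051.
D = 20.03 × (0.4384 − 0.06051) + 1.15 × 0.06051 = 7.569 + 0.06958 = 7.638 mg/L.
DO = C_s − D = 9.93 − 7.638 = 2.292 mg/L.

DO ≈ 2.29 mg/L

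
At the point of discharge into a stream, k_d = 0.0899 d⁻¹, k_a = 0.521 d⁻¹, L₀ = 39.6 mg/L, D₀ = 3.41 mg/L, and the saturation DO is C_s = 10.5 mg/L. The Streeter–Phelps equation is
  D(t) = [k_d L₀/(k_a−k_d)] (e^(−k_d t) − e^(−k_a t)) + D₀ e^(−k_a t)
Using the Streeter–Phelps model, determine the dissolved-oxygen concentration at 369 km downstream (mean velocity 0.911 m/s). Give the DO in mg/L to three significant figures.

Travel time t = x/v = 369 km / (0.911 m/s) = 369000 m / 0.911 m/s = 405000 s = 4.688 d.
k_d L₀/(k_a−k_d) = 0.0899×39.6/(0.521−0.0899) = 3.560/0.4311 = 8.258 mg/L.
e^(−k_d t) = e^(−0.0899×4.688) = 0.6561; e^(−k_a t) = e^(−0.521×4.688) = 0.08694.
D = 8.258 × (0.6561 − 0.08694) + 3.41 × 0.08694 = 4.700 + 0.2965 = 4.997 mg/L.
DO = C_s − D = 10.5 − 4.997 = 5.503 mg/L.

DO ≈ 5.50 mg/L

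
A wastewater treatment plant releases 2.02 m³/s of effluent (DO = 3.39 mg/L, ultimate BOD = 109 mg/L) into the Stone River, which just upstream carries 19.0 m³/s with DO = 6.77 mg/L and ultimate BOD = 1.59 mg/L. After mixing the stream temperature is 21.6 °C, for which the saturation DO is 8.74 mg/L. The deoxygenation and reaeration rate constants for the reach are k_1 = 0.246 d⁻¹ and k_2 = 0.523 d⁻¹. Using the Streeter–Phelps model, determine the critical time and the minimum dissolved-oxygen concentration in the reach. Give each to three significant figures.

t_c ≈ 1.84 d; minimum DO ≈ 5.18 mg/L

Mixed DO = (19.0×6.77 + 2.02×3.39)/(19.0+2.02) = 135.5/21.02 = 6.445 mg/L.
Mixed L₀ = (19.0×1.59 + 2.02×109)/(21.02) = 250.4/21.02 = 11.91 mg/L.
Initial deficit D₀ = C_s − DO₀ = 8.74 − 6.445 = 2.295 mg/L.
t_c = (1/0.2770) ln[(0.523/0.246)(1 − 2.295×0.2770/(0.246×11.91))] = 3.610 × ln(1.665) = 1.840 d.
D_c = (0.246/0.523) × 11.91 × e^(−0.246×1.840) = 0.4704 × 11.91 × 0.6359 = 3.563 mg/L.
Minimum DO = 8.74 − 3.563 = 5.177 mg/L.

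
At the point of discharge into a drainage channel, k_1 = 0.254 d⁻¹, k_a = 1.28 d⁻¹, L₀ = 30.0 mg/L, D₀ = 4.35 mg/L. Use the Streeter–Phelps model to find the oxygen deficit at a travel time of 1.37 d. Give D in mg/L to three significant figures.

k_1 L₀/(k_a−k_1) = 0.254×30.0/(1.28−0.254) = 7.620/1.026 = 7.427 mg/L.
e^(−k_1 t) = e^(−0.254×1.370) = 0.7061; e^(−k_a t) = e^(−1.28×1.370) = 0.1731.
D = 7.427 × (0.7061 − 0.1731) + 4.35 × 0.1731 = 3.958 + 0.7532 = 4.711 mg/L.

D ≈ 4.71 mg/L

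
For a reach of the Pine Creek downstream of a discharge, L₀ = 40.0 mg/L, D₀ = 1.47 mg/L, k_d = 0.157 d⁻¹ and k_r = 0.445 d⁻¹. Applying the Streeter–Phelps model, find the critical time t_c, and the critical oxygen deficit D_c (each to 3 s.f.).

At the critical point dD/dt = 0, so k_d L₀ e^(−k_d t) = k_r D. Substituting D(t) from the Streeter–Phelps equation and solving for t gives
t_c = ln[(k_r/k_d)(1 − D₀(k_r−k_d)/(k_d L₀))] / (k_r−k_d).
Here k_r−k_d = 0.2880 d⁻¹ and 1 − D₀(k_r−k_d)/(k_d L₀) = 1 − 1.47×0.2880/(0.157×40.0) = 0.9326, so
t_c = ln(2.834 × 0.9326) / 0.2880 = 0.9720 / 0.2880 = 3.375 d.
L(t_c) = L₀ e^(−k_d t_c) = 40.0 × 0.5887 = 23.55 mg/L, and at the critical point k_r D_c = k_d L, so D_c = (0.157/0.445) × 23.55 = 8.307 mg/L.

t_c ≈ 3.38 d; D_c ≈ 8.31 mg/L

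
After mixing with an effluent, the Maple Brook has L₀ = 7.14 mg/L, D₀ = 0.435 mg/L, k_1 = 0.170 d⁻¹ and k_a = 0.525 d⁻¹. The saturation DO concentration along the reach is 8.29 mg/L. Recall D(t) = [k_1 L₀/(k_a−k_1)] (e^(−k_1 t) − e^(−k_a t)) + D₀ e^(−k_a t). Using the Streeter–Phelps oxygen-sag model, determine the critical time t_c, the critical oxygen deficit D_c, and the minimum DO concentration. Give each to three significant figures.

At the critical point dD/dt = 0, so k_1 L₀ e^(−k_1 t) = k_a D. Substituting D(t) from the Streeter–Phelps equation and solving for t gives
t_c = ln[(k_a/k_1)(1 − D₀(k_a−k_1)/(k_1 L₀))] / (k_a−k_1).
Here k_a−k_1 = 0.3550 d⁻¹ and 1 − D₀(k_a−k_1)/(k_1 L₀) = 1 − 0.435×0.3550/(0.170×7.14) = 0.8728, so
t_c = ln(3.088 × 0.8728) / 0.3550 = 0.9915 / 0.3550 = 2.793 d.
D_c = (k_1/k_a) L₀ e^(−k_1 t_c) = (0.170/0.525) × 7.14 × e^(−0.170×2.793) = 0.3238 × 7.14 × 0.6220 = 1.438 mg/L.
Minimum DO = C_s − D_c = 8.29 − 1.438 = 6.852 mg/L.

t_c ≈ 2.79 d; D_c ≈ 1.44 mg/L; min DO ≈ 6.85 mg/L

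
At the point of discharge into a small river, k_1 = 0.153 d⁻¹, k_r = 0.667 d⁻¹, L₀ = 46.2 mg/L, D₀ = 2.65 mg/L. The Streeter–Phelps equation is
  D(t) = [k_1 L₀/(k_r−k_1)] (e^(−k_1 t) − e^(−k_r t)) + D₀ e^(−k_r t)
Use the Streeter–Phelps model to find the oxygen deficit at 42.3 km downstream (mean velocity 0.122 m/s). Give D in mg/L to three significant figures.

Travel time t = x/v = 42.3 km / (0.122 m/s) = 42300 m / 0.122 m/s = 346700 s = 4.013 d.
k_1 L₀/(k_r−k_1) = 0.153×46.2/(0.667−0.153) = 7.069/0.5140 = 13.75 mg/L.
e^(−k_1 t) = e^(−0.153×4.013) = 0.5412; e^(−k_r t) = e^(−0.667×4.013) = 0.06879.
D = 13.75 × (0.5412 − 0.06879) + 2.65 × 0.06879 = 6.496 + 0.1823 = 6.679 mg/L.

D ≈ 6.68 mg/L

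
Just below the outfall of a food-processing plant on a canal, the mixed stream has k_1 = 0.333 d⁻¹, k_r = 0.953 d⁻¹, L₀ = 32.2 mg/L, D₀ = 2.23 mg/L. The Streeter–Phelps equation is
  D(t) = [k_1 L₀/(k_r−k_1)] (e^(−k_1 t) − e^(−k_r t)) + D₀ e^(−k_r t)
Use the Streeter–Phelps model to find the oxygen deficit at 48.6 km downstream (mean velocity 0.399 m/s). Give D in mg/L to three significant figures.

D ≈ 6.88 mg/L

Travel time t = x/v = 48.6 km / (0.399 m/s) = 48600 m / 0.399 m/s = 121800 s = 1.410 d.
k_1 L₀/(k_r−k_1) = 0.333×32.2/(0.953−0.333) = 10.72/0.6200 = 17.29 mg/L.
e^(−k_1 t) = e^(−0.333×1.410) = 0.6253; e^(−k_r t) = e^(−0.953×1.410) = 0.2609.
D = 17.29 × (0.6253 − 0.2609) + 2.23 × 0.2609 = 6.302 + 0.5819 = 6.884 mg/L.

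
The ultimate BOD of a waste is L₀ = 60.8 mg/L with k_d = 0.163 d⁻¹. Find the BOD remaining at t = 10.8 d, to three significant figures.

L_t = L₀ e^(−k_d t) = 60.8 × e^(−0.163×10.8) = 60.8 × 0.1720 = 10.46 mg/L.

L ≈ 10.5 mg/L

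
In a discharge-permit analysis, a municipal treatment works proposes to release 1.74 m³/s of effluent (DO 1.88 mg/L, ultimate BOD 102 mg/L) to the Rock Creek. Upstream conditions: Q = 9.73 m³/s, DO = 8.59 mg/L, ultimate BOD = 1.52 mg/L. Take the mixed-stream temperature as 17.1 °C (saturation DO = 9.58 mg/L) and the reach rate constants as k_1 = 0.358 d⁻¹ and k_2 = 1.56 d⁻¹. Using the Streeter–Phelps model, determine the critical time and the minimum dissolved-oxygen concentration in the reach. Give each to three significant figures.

t_c ≈ 0.797 d; minimum DO ≈ 6.69 mg/L

Mixed DO = (9.73×8.59 + 1.74×1.88)/(9.73+1.74) = 86.85/11.47 = 7.572 mg/L.
Mixed L₀ = (9.73×1.52 + 1.74×102)/(11.47) = 192.3/11.47 = 16.76 mg/L.
Initial deficit D₀ = C_s − DO₀ = 9.58 − 7.572 = 2.008 mg/L.
t_c = (1/1.202) ln[(1.56/0.358)(1 − 2.008×1.202/(0.358×16.76))] = 0.8319 × ln(2.605) = 0.7965 d.
D_c = (0.358/1.56) × 16.76 × e^(−0.358×0.7965) = 0.2295 × 16.76 × 0.7519 = 2.892 mg/L.
Minimum DO = 9.58 − 2.892 = 6.688 mg/L.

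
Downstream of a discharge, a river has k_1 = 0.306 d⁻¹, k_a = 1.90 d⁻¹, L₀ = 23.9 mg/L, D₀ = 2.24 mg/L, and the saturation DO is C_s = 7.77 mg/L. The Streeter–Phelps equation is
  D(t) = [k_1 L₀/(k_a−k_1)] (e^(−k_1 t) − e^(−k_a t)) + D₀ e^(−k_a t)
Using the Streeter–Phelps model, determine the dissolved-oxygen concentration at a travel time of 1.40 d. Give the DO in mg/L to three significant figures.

DO ≈ 4.94 mg/L

k_1 L₀/(k_a−k_1) = 0.306×23.9/(1.90−0.306) = 7.313/1.594 = 4.588 mg/L.
e^(−k_1 t) = e^(−0.306×1.400) = 0.6516; e^(−k_a t) = e^(−1.90×1.400) = 0.06995.
D = 4.588 × (0.6516 − 0.06995) + 2.24 × 0.06995 = 2.668 + 0.1567 = 2.825 mg/L.
DO = C_s − D = 7.77 − 2.825 = 4.945 mg/L.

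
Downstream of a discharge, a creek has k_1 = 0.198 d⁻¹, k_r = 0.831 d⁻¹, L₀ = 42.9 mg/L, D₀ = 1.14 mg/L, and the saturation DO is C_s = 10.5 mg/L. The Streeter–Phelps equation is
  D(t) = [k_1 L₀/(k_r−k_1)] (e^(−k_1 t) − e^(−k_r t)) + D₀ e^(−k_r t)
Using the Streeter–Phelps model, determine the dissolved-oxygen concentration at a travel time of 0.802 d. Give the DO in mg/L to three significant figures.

DO ≈ 5.36 mg/L

k_1 L₀/(k_r−k_1) = 0.198×42.9/(0.831−0.198) = 8.494/0.6330 = 13.42 mg/L.
e^(−k_1 t) = e^(−0.198×0.8020) = 0.8532; e^(−k_r t) = e^(−0.831×0.8020) = 0.5135.
D = 13.42 × (0.8532 − 0.5135) + 1.14 × 0.5135 = 4.558 + 0.5854 = 5.143 mg/L.
DO = C_s − D = 10.5 − 5.143 = 5.357 mg/L.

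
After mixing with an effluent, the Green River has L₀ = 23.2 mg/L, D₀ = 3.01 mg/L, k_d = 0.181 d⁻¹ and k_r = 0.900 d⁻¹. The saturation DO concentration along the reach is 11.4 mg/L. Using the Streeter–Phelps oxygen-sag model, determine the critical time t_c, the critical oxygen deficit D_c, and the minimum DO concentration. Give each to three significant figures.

With k_r/k_d = 4.972 and 1 − D₀(k_r−k_d)/(k_d L₀) = 0.4846,
t_c = ln(4.972 × 0.4846) / (0.900 − 0.181) = ln(2.410) / 0.7190 = 0.8795/0.7190 = 1.223 d.
L(t_c) = L₀ e^(−k_d t_c) = 23.2 × 0.8014 = 18.59 mg/L, and at the critical point k_r D_c = k_d L, so D_c = (0.181/0.900) × 18.59 = 3.739 mg/L.
Minimum DO = C_s − D_c = 11.4 − 3.739 = 7.661 mg/L.

t_c ≈ 1.22 d; D_c ≈ 3.74 mg/L; min DO ≈ 7.66 mg/L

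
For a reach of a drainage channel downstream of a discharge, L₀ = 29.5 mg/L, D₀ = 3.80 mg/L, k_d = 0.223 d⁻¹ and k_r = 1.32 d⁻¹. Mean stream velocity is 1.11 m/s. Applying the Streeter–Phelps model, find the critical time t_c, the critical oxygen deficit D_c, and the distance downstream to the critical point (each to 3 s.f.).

With k_r/k_d = 5.919 and 1 − D₀(k_r−k_d)/(k_d L₀) = 0.3663,
t_c = ln(5.919 × 0.3663) / (1.32 − 0.223) = ln(2.168) / 1.097 = 0.7740/1.097 = 0.7056 d.
L(t_c) = L₀ e^(−k_d t_c) = 29.5 × 0.8544 = 25.21 mg/L, and at the critical point k_r D_c = k_d L, so D_c = (0.223/1.32) × 25.21 = 4.258 mg/L.
x_c = v t_c = 1.11 m/s × 0.7056 d × 86400 s/d = 67670 m ≈ 67.7 km.

t_c ≈ 0.706 d; D_c ≈ 4.26 mg/L; x_c ≈ 67.7 km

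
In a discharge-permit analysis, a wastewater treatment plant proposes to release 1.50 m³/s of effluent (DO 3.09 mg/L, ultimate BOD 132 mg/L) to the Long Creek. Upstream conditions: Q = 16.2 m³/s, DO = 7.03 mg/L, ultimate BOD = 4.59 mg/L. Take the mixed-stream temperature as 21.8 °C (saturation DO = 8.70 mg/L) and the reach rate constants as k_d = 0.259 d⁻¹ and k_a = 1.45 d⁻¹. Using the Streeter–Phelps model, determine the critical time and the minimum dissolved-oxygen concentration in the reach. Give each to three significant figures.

t_c ≈ 0.679 d; minimum DO ≈ 6.39 mg/L

Mixed DO = (16.2×7.03 + 1.50×3.09)/(16.2+1.50) = 118.5/17.70 = 6.696 mg/L.
Mixed L₀ = (16.2×4.59 + 1.50×132)/(17.70) = 272.4/17.70 = 15.39 mg/L.
Initial deficit D₀ = C_s − DO₀ = 8.70 − 6.696 = 2.004 mg/L.
t_c = (1/1.191) ln[(1.45/0.259)(1 − 2.004×1.191/(0.259×15.39))] = 0.8396 × ln(2.246) = 0.6793 d.
D_c = (0.259/1.45) × 15.39 × e^(−0.259×0.6793) = 0.1786 × 15.39 × 0.8387 = 2.305 mg/L.
Minimum DO = 8.70 − 2.305 = 6.395 mg/L.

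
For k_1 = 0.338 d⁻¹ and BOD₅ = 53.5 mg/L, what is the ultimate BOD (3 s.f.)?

BOD₅ = L₀(1 − e^(−5k_1)) ⇒ L₀ = BOD₅ / (1 − e^(−5×0.338))
= 53.5 / (1 − 0.1845) = 53.5 / 0.8155 = 65.61 mg/L.

L₀ ≈ 65.6 mg/L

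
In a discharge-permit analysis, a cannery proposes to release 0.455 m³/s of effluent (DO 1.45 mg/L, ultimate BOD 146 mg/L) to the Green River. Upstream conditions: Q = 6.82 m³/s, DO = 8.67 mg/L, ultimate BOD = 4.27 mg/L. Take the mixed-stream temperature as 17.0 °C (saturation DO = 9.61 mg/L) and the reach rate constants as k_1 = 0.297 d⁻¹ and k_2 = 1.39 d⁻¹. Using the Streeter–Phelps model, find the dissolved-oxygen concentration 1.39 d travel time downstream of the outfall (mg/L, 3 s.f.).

Mixed DO = (6.82×8.67 + 0.455×1.45)/(6.82+0.455) = 59.79/7.275 = 8.218 mg/L.
Mixed L₀ = (6.82×4.27 + 0.455×146)/(7.275) = 95.55/7.275 = 13.13 mg/L.
Initial deficit D₀ = C_s − DO₀ = 9.61 − 8.218 = 1.392 mg/L.
D(1.39) = [0.297×13.13/(1.39−0.297)](e^(−0.297×1.39) − e^(−1.39×1.39)) + 1.392 e^(−1.39×1.39)
= 3.569 × (0.6618 − 0.1448) + 1.392 × 0.1448 = 2.046 mg/L.
DO = 9.61 − 2.046 = 7.564 mg/L.

DO ≈ 7.56 mg/L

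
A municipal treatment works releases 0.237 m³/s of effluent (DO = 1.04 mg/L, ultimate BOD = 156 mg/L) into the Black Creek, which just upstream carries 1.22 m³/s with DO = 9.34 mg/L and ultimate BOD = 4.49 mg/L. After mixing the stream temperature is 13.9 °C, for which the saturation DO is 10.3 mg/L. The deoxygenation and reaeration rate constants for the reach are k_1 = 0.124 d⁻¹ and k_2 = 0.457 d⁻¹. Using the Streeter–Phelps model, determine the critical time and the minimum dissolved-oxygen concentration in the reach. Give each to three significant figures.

t_c ≈ 3.20 d; minimum DO ≈ 4.98 mg/L

Mixed DO = (1.22×9.34 + 0.237×1.04)/(1.22+0.237) = 11.64/1.457 = 7.990 mg/L.
Mixed L₀ = (1.22×4.49 + 0.237×156)/(1.457) = 42.45/1.457 = 29.14 mg/L.
Initial deficit D₀ = C_s − DO₀ = 10.3 − 7.990 = 2.310 mg/L.
t_c = (1/0.3330) ln[(0.457/0.124)(1 − 2.310×0.3330/(0.124×29.14))] = 3.003 × ln(2.901) = 3.198 d.
D_c = (0.124/0.457) × 29.14 × e^(−0.124×3.198) = 0.2713 × 29.14 × 0.6726 = 5.317 mg/L.
Minimum DO = 10.3 − 5.317 = 4.983 mg/L.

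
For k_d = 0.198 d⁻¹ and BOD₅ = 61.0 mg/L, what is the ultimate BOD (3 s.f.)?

BOD₅ = L₀(1 − e^(−5k_d)) ⇒ L₀ = BOD₅ / (1 − e^(−5×0.198))
= 61.0 / (1 − 0.3716) = 61.0 / 0.6284 = 97.07 mg/L.

L₀ ≈ 97.1 mg/L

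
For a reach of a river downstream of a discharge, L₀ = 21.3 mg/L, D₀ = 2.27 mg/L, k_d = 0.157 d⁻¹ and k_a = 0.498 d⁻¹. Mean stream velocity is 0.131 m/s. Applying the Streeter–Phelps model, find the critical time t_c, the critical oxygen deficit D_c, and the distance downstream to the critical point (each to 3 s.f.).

With k_a/k_d = 3.172 and 1 − D₀(k_a−k_d)/(k_d L₀) = 0.7685,
t_c = ln(3.172 × 0.7685) / (0.498 − 0.157) = ln(2.438) / 0.3410 = 0.8911/0.3410 = 2.613 d.
L(t_c) = L₀ e^(−k_d t_c) = 21.3 × 0.6635 = 14.13 mg/L, and at the critical point k_a D_c = k_d L, so D_c = (0.157/0.498) × 14.13 = 4.455 mg/L.
x_c = v t_c = 0.131 m/s × 2.613 d × 86400 s/d = 29580 m ≈ 29.6 km.

t_c ≈ 2.61 d; D_c ≈ 4.46 mg/L; x_c ≈ 29.6 km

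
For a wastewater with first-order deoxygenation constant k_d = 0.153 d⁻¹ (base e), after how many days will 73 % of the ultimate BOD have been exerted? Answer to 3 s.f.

t ≈ 8.56 d

y/L₀ = 1 − e^(−k_d t) = 0.73 ⇒ e^(−k_d t) = 0.270
t = −ln(0.270) / 0.153 = 1.309 / 0.153 = 8.558 d.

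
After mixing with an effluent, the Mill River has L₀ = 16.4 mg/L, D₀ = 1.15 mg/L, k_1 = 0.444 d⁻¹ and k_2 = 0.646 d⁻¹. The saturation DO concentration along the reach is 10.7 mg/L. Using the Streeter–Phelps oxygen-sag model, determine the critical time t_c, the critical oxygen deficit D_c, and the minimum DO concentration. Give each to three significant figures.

At the critical point dD/dt = 0, so k_1 L₀ e^(−k_1 t) = k_2 D. Substituting D(t) from the Streeter–Phelps equation and solving for t gives
t_c = ln[(k_2/k_1)(1 − D₀(k_2−k_1)/(k_1 L₀))] / (k_2−k_1).
Here k_2−k_1 = 0.2020 d⁻¹ and 1 − D₀(k_2−k_1)/(k_1 L₀) = 1 − 1.15×0.2020/(0.444×16.4) = 0.9681, so
t_c = ln(1.455 × 0.9681) / 0.2020 = 0.3426 / 0.2020 = 1.696 d.
D_c = (k_1/k_2) L₀ e^(−k_1 t_c) = (0.444/0.646) × 16.4 × e^(−0.444×1.696) = 0.6873 × 16.4 × 0.4710 = 5.309 mg/L.
Minimum DO = C_s − D_c = 10.7 − 5.309 = 5.391 mg/L.

t_c ≈ 1.70 d; D_c ≈ 5.31 mg/L; min DO ≈ 5.39 mg/L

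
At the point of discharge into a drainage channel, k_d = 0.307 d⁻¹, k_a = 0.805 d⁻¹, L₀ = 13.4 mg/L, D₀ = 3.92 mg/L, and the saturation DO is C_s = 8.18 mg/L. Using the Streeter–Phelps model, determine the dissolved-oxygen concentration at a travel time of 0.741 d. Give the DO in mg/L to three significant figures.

k_d L₀/(k_a−k_d) = 0.307×13.4/(0.805−0.307) = 4.114/0.4980 = 8.261 mg/L.
e^(−k_d t) = e^(−0.307×0.7410) = 0.7965; e^(−k_a t) = e^(−0.805×0.7410) = 0.5507.
D = 8.261 × (0.7965 − 0.5507) + 3.92 × 0.5507 = 2.030 + 2.159 = 4.189 mg/L.
DO = C_s − D = 8.18 − 4.189 = 3.991 mg/L.

DO ≈ 3.99 mg/L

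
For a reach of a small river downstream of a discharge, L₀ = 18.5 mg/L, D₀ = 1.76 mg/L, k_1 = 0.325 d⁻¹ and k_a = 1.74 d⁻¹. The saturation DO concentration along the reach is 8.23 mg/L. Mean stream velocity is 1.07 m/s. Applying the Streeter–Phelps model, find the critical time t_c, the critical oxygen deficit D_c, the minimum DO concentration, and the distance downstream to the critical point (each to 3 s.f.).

At the critical point dD/dt = 0, so k_1 L₀ e^(−k_1 t) = k_a D. Substituting D(t) from the Streeter–Phelps equation and solving for t gives
t_c = ln[(k_a/k_1)(1 − D₀(k_a−k_1)/(k_1 L₀))] / (k_a−k_1).
Here k_a−k_1 = 1.415 d⁻¹ and 1 − D₀(k_a−k_1)/(k_1 L₀) = 1 − 1.76×1.415/(0.325×18.5) = 0.5858, so
t_c = ln(5.354 × 0.5858) / 1.415 = 1.143 / 1.415 = 0.8078 d.
L(t_c) = L₀ e^(−k_1 t_c) = 18.5 × 0.7691 = 14.23 mg/L, and at the critical point k_a D_c = k_1 L, so D_c = (0.325/1.74) × 14.23 = 2.658 mg/L.
Minimum DO = C_s − D_c = 8.23 − 2.658 = 5.572 mg/L.
x_c = v t_c = 1.07 m/s × 0.8078 d × 86400 s/d = 74680 m ≈ 74.7 km.

t_c ≈ 0.808 d; D_c ≈ 2.66 mg/L; min DO ≈ 5.57 mg/L; x_c ≈ 74.7 km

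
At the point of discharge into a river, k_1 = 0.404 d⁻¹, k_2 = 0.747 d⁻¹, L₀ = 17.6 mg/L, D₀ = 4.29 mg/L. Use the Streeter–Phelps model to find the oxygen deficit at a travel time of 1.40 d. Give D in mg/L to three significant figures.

D ≈ 6.00 mg/L

k_1 L₀/(k_2−k_1) = 0.404×17.6/(0.747−0.404) = 7.110/0.3430 = 20.73 mg/L.
e^(−k_1 t) = e^(−0.404×1.400) = 0.5680; e^(−k_2 t) = e^(−0.747×1.400) = 0.3514.
D = 20.73 × (0.5680 − 0.3514) + 4.29 × 0.3514 = 4.490 + 1.508 = 5.998 mg/L.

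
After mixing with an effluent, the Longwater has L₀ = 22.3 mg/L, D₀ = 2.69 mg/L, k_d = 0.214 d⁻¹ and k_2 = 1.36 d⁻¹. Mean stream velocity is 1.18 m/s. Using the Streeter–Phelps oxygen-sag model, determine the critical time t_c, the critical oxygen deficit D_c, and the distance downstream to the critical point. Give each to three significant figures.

With k_2/k_d = 6.355 and 1 − D₀(k_2−k_d)/(k_d L₀) = 0.3540,
t_c = ln(6.355 × 0.3540) / (1.36 − 0.214) = ln(2.250) / 1.146 = 0.8109/1.146 = 0.7076 d.
L(t_c) = L₀ e^(−k_d t_c) = 22.3 × 0.8595 = 19.17 mg/L, and at the critical point k_2 D_c = k_d L, so D_c = (0.214/1.36) × 19.17 = 3.016 mg/L.
x_c = v t_c = 1.18 m/s × 0.7076 d × 86400 s/d = 72140 m ≈ 72.1 km.

t_c ≈ 0.708 d; D_c ≈ 3.02 mg/L; x_c ≈ 72.1 km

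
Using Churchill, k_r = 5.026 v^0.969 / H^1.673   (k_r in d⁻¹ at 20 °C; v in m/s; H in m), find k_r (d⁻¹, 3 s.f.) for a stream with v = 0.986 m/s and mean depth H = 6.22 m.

k_r = 5.026 × 0.986^0.969 / 6.22^1.673 = 5.026 × 0.9864 / 21.28 = 0.2330 d⁻¹.

k_r ≈ 0.233 d⁻¹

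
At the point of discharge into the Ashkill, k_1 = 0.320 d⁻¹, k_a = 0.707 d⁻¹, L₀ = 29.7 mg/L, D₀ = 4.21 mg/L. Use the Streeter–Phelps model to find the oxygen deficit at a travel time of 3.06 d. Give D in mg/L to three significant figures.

k_1 L₀/(k_a−k_1) = 0.320×29.7/(0.707−0.320) = 9.504/0.3870 = 24.56 mg/L.
e^(−k_1 t) = e^(−0.320×3.060) = 0.3756; e^(−k_a t) = e^(−0.707×3.060) = 0.1149.
D = 24.56 × (0.3756 − 0.1149) + 4.21 × 0.1149 = 6.402 + 0.4839 = 6.886 mg/L.

D ≈ 6.89 mg/L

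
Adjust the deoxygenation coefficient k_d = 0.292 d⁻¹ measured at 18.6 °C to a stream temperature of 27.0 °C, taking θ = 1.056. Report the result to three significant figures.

k_d(T₂) = k_d(T₁) · θ^(T₂−T₁) = 0.292 × 1.056^(27.0−18.6)
= 0.292 × 1.056^8.40 = 0.292 × 1.580 = 0.4615 d⁻¹.

k_d ≈ 0.461 d⁻¹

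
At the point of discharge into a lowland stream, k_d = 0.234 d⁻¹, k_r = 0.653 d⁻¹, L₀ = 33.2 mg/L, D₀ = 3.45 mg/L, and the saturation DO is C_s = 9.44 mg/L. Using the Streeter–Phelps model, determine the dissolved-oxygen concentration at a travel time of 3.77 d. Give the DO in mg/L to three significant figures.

DO ≈ 3.05 mg/L

k_d L₀/(k_r−k_d) = 0.234×33.2/(0.653−0.234) = 7.769/0.4190 = 18.54 mg/L.
e^(−k_d t) = e^(−0.234×3.770) = 0.4139; e^(−k_r t) = e^(−0.653×3.770) = 0.08528.
D = 18.54 × (0.4139 − 0.08528) + 3.45 × 0.08528 = 6.093 + 0.2942 = 6.387 mg/L.
DO = C_s − D = 9.44 − 6.387 = 3.053 mg/L.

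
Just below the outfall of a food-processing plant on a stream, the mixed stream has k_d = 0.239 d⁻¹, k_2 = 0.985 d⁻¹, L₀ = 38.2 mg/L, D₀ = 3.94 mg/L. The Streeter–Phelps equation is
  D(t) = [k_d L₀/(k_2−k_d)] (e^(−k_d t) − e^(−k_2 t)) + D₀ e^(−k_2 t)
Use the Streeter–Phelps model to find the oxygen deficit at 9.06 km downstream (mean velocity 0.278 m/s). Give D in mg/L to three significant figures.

Travel time t = x/v = 9.06 km / (0.278 m/s) = 9060 m / 0.278 m/s = 32590 s = 0.3772 d.
k_d L₀/(k_2−k_d) = 0.239×38.2/(0.985−0.239) = 9.130/0.7460 = 12.24 mg/L.
e^(−k_d t) = e^(−0.239×0.3772) = 0.9138; e^(−k_2 t) = e^(−0.985×0.3772) = 0.6897.
D = 12.24 × (0.9138 − 0.6897) + 3.94 × 0.6897 = 2.743 + 2.717 = 5.460 mg/L.

D ≈ 5.46 mg/L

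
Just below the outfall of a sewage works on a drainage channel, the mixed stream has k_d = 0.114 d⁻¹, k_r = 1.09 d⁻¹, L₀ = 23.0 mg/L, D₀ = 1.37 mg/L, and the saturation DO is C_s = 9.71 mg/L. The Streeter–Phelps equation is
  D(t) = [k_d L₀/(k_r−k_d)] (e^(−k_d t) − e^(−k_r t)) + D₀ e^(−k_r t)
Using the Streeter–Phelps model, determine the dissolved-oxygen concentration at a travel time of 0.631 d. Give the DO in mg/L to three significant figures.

k_d L₀/(k_r−k_d) = 0.114×23.0/(1.09−0.114) = 2.622/0.9760 = 2.686 mg/L.
e^(−k_d t) = e^(−0.114×0.6310) = 0.9306; e^(−k_r t) = e^(−1.09×0.6310) = 0.5027.
D = 2.686 × (0.9306 − 0.5027) + 1.37 × 0.5027 = 1.150 + 0.6887 = 1.838 mg/L.
DO = C_s − D = 9.71 − 1.838 = 7.872 mg/L.

DO ≈ 7.87 mg/L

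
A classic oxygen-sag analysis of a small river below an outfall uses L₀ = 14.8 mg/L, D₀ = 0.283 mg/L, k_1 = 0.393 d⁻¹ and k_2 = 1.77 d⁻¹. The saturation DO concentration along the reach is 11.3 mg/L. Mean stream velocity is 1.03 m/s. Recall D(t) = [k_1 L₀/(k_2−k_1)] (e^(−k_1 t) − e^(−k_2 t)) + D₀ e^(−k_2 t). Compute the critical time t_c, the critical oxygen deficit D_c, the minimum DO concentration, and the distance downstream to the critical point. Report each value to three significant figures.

t_c ≈ 1.04 d; D_c ≈ 2.18 mg/L; min DO ≈ 9.12 mg/L; x_c ≈ 92.8 km

At the critical point dD/dt = 0, so k_1 L₀ e^(−k_1 t) = k_2 D. Substituting D(t) from the Streeter–Phelps equation and solving for t gives
t_c = ln[(k_2/k_1)(1 − D₀(k_2−k_1)/(k_1 L₀))] / (k_2−k_1).
Here k_2−k_1 = 1.377 d⁻¹ and 1 − D₀(k_2−k_1)/(k_1 L₀) = 1 − 0.283×1.377/(0.393×14.8) = 0.9330, so
t_c = ln(4.504 × 0.9330) / 1.377 = 1.436 / 1.377 = 1.043 d.
L(t_c) = L₀ e^(−k_1 t_c) = 14.8 × 0.6638 = 9.825 mg/L, and at the critical point k_2 D_c = k_1 L, so D_c = (0.393/1.77) × 9.825 = 2.181 mg/L.
Minimum DO = C_s − D_c = 11.3 − 2.181 = 9.119 mg/L.
x_c = v t_c = 1.03 m/s × 1.043 d × 86400 s/d = 92780 m ≈ 92.8 km.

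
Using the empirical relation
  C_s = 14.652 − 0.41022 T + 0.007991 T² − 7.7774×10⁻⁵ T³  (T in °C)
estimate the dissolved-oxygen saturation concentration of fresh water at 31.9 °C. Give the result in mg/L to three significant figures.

C_s = 14.652 − 0.41022×31.9 + 0.007991×31.9² − 7.7774×10⁻⁵×31.9³ = 7.173 mg/L.

C_s ≈ 7.17 mg/L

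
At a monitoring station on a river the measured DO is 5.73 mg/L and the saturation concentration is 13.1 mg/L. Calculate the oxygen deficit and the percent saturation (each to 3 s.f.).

D = C_s − C = 13.1 − 5.73 = 7.37 mg/L.
% saturation = 5.73/13.1 × 100 = 43.7 %.

D ≈ 7.37 mg/L; 43.7 % saturation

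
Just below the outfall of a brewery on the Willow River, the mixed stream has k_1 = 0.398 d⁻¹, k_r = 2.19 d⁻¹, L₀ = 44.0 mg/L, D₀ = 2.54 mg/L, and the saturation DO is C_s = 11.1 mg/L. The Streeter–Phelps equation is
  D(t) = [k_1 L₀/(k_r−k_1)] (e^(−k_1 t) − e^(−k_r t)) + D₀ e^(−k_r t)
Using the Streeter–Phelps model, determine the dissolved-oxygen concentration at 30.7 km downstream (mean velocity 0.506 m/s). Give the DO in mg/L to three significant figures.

DO ≈ 5.26 mg/L

Travel time t = x/v = 30.7 km / (0.506 m/s) = 30700 m / 0.506 m/s = 60670 s = 0.7022 d.
k_1 L₀/(k_r−k_1) = 0.398×44.0/(2.19−0.398) = 17.51/1.792 = 9.772 mg/L.
e^(−k_1 t) = e^(−0.398×0.7022) = 0.7562; e^(−k_r t) = e^(−2.19×0.7022) = 0.2148.
D = 9.772 × (0.7562 − 0.2148) + 2.54 × 0.2148 = 5.290 + 0.5457 = 5.836 mg/L.
DO = C_s − D = 11.1 − 5.836 = 5.264 mg/L.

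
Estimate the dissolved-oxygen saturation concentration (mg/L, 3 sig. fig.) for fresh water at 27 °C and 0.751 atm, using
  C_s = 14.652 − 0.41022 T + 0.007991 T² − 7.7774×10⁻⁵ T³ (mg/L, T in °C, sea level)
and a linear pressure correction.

At sea level: C_s = 14.652 − 0.41022×27 + 0.007991×27² − 7.7774×10⁻⁵×27³ = 7.871 mg/L.
Pressure correction: C_s' = 7.871 × 0.751 = 5.911 mg/L.

C_s ≈ 5.91 mg/L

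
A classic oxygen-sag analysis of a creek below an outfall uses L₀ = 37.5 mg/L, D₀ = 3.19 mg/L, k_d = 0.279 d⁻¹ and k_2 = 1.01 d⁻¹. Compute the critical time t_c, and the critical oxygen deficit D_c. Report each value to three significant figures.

t_c ≈ 1.41 d; D_c ≈ 6.98 mg/L

With k_2/k_d = 3.620 and 1 − D₀(k_2−k_d)/(k_d L₀) = 0.7771,
t_c = ln(3.620 × 0.7771) / (1.01 − 0.279) = ln(2.813) / 0.7310 = 1.034/0.7310 = 1.415 d.
D_c = (k_d/k_2) L₀ e^(−k_d t_c) = (0.279/1.01) × 37.5 × e^(−0.279×1.415) = 0.2762 × 37.5 × 0.6738 = 6.980 mg/L.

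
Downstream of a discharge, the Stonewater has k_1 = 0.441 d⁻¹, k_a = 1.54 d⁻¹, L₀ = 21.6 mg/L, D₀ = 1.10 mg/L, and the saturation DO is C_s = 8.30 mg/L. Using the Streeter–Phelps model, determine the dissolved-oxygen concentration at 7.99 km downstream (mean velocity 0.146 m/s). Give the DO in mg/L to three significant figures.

DO ≈ 4.60 mg/L

Travel time t = x/v = 7.99 km / (0.146 m/s) = 7990 m / 0.146 m/s = 54730 s = 0.6334 d.
k_1 L₀/(k_a−k_1) = 0.441×21.6/(1.54−0.441) = 9.526/1.099 = 8.668 mg/L.
e^(−k_1 t) = e^(−0.441×0.6334) = 0.7563; e^(−k_a t) = e^(−1.54×0.6334) = 0.3770.
D = 8.668 × (0.7563 − 0.3770) + 1.10 × 0.3770 = 3.287 + 0.4147 = 3.702 mg/L.
DO = C_s − D = 8.30 − 3.702 = 4.598 mg/L.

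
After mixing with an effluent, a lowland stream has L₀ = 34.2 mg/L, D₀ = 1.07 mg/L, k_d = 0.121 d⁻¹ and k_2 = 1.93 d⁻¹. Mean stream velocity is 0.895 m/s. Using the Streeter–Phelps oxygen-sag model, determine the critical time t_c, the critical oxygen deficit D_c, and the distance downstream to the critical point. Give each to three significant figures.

At the critical point dD/dt = 0, so k_d L₀ e^(−k_d t) = k_2 D. Substituting D(t) from the Streeter–Phelps equation and solving for t gives
t_c = ln[(k_2/k_d)(1 − D₀(k_2−k_d)/(k_d L₀))] / (k_2−k_d).
Here k_2−k_d = 1.809 d⁻¹ and 1 − D₀(k_2−k_d)/(k_d L₀) = 1 − 1.07×1.809/(0.121×34.2) = 0.5323, so
t_c = ln(15.95 × 0.5323) / 1.809 = 2.139 / 1.809 = 1.182 d.
L(t_c) = L₀ e^(−k_d t_c) = 34.2 × 0.8667 = 29.64 mg/L, and at the critical point k_2 D_c = k_d L, so D_c = (0.121/1.93) × 29.64 = 1.858 mg/L.
x_c = v t_c = 0.895 m/s × 1.182 d × 86400 s/d = 91430 m ≈ 91.4 km.

t_c ≈ 1.18 d; D_c ≈ 1.86 mg/L; x_c ≈ 91.4 km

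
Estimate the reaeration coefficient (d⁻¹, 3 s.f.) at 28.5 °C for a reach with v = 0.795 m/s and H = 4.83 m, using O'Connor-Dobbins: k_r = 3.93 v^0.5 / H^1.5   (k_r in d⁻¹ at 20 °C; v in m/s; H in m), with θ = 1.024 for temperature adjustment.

k_r ≈ 0.404 d⁻¹

k_r(20) = 3.93 × 0.795^0.5 / 4.83^1.5 = 3.93 × 0.8916 / 10.62 = 0.3301 d⁻¹.
k_r(28.5) = 0.3301 × 1.024^(28.5−20) = 0.3301 × 1.223 = 0.4038 d⁻¹.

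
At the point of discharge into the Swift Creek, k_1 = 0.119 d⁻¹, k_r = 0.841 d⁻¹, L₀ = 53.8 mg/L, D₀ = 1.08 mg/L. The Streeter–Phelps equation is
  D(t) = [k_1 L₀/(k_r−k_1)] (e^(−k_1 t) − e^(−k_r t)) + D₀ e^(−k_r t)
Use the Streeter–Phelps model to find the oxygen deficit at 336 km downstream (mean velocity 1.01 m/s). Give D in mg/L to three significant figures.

D ≈ 5.30 mg/L

Travel time t = x/v = 336 km / (1.01 m/s) = 336000 m / 1.01 m/s = 332700 s = 3.850 d.
k_1 L₀/(k_r−k_1) = 0.119×53.8/(0.841−0.119) = 6.402/0.7220 = 8.867 mg/L.
e^(−k_1 t) = e^(−0.119×3.850) = 0.6324; e^(−k_r t) = e^(−0.841×3.850) = 0.03924.
D = 8.867 × (0.6324 − 0.03924) + 1.08 × 0.03924 = 5.260 + 0.04237 = 5.302 mg/L.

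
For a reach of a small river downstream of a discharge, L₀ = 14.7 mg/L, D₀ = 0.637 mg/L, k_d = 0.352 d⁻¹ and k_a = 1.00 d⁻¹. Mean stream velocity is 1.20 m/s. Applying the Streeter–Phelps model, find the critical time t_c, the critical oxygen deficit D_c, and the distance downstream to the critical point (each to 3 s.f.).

t_c ≈ 1.48 d; D_c ≈ 3.07 mg/L; x_c ≈ 154 km

t_c = [1/(k_a−k_d)] ln[(k_a/k_d)(1 − D₀(k_a−k_d)/(k_d L₀))]
= [1/(1.00−0.352)] ln[(1.00/0.352)(1 − 0.637×0.6480/(0.352×14.7))]
= (1/0.6480) ln[2.841 × 0.9202] = 1.543 × ln(2.614) = 1.543 × 0.9610 = 1.483 d.
L(t_c) = L₀ e^(−k_d t_c) = 14.7 × 0.5933 = 8.722 mg/L, and at the critical point k_a D_c = k_d L, so D_c = (0.352/1.00) × 8.722 = 3.070 mg/L.
x_c = v t_c = 1.20 m/s × 1.483 d × 86400 s/d = 153800 m ≈ 154 km.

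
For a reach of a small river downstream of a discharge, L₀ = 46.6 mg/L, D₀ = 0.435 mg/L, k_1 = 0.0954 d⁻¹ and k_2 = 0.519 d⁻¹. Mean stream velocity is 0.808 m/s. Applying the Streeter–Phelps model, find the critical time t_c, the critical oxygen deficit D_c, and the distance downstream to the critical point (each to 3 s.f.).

t_c = [1/(k_2−k_1)] ln[(k_2/k_1)(1 − D₀(k_2−k_1)/(k_1 L₀))]
= [1/(0.519−0.0954)] ln[(0.519/0.0954)(1 − 0.435×0.4236/(0.0954×46.6))]
= (1/0.4236) ln[5.440 × 0.9586] = 2.361 × ln(5.215) = 2.361 × 1.651 = 3.899 d.
L(t_c) = L₀ e^(−k_1 t_c) = 46.6 × 0.6894 = 32.13 mg/L, and at the critical point k_2 D_c = k_1 L, so D_c = (0.0954/0.519) × 32.13 = 5.905 mg/L.
x_c = v t_c = 0.808 m/s × 3.899 d × 86400 s/d = 272200 m ≈ 272 km.

t_c ≈ 3.90 d; D_c ≈ 5.91 mg/L; x_c ≈ 272 km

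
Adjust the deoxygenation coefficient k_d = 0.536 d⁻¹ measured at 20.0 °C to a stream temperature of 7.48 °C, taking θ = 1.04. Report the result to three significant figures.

k_d ≈ 0.328 d⁻¹

k_d(T₂) = k_d(T₁) · θ^(T₂−T₁) = 0.536 × 1.04^(7.48−20.0)
= 0.536 × 1.04^-12.5 = 0.536 × 0.6120 = 0.3280 d⁻¹.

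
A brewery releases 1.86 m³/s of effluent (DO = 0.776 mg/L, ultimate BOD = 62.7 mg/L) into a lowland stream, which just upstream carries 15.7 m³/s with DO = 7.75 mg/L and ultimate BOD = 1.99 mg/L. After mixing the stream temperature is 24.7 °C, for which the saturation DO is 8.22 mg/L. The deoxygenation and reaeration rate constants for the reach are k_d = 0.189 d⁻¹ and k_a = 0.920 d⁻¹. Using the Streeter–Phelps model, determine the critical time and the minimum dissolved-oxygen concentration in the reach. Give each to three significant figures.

Mixed DO = (15.7×7.75 + 1.86×0.776)/(15.7+1.86) = 123.1/17.56 = 7.011 mg/L.
Mixed L₀ = (15.7×1.99 + 1.86×62.7)/(17.56) = 147.9/17.56 = 8.421 mg/L.
Initial deficit D₀ = C_s − DO₀ = 8.22 − 7.011 = 1.209 mg/L.
t_c = (1/0.7310) ln[(0.920/0.189)(1 − 1.209×0.7310/(0.189×8.421))] = 1.368 × ln(2.165) = 1.057 d.
D_c = (0.189/0.920) × 8.421 × e^(−0.189×1.057) = 0.2054 × 8.421 × 0.8189 = 1.417 mg/L.
Minimum DO = 8.22 − 1.417 = 6.803 mg/L.

t_c ≈ 1.06 d; minimum DO ≈ 6.80 mg/L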